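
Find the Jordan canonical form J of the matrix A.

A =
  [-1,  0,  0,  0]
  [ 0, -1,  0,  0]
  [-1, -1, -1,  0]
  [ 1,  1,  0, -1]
J_2(-1) ⊕ J_1(-1) ⊕ J_1(-1)

The characteristic polynomial is
  det(x·I − A) = x^4 + 4*x^3 + 6*x^2 + 4*x + 1 = (x + 1)^4

Eigenvalues and multiplicities (the geometric multiplicity of λ is n − rank(A − λI), which equals the number of Jordan blocks for λ):
  λ = -1: algebraic multiplicity = 4, geometric multiplicity = 3

Determining the block sizes for each eigenvalue:
  λ = -1: 3 blocks summing to 4 forces exactly one block of size 2 and the rest size 1 → block sizes [2, 1, 1]

Assembling the blocks gives a Jordan form
J =
  [-1,  1,  0,  0]
  [ 0, -1,  0,  0]
  [ 0,  0, -1,  0]
  [ 0,  0,  0, -1]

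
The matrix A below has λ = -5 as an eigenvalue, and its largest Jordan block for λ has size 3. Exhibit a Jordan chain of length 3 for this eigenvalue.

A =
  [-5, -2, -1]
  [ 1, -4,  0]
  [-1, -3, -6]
A Jordan chain for λ = -5 of length 3:
v_1 = (-1, 1, -2)ᵀ
v_2 = (0, 1, -1)ᵀ
v_3 = (1, 0, 0)ᵀ

Let N = A − (-5)·I. We want v_3 with N^3 v_3 = 0 but N^2 v_3 ≠ 0; then v_{j-1} := N · v_j for j = 3, …, 2.

Pick v_3 = (1, 0, 0)ᵀ.
Then v_2 = N · v_3 = (0, 1, -1)ᵀ.
Then v_1 = N · v_2 = (-1, 1, -2)ᵀ.

Sanity check: (A − (-5)·I) v_1 = (0, 0, 0)ᵀ = 0. ✓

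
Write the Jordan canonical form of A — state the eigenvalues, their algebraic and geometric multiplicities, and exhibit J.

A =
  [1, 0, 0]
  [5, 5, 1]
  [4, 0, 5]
J_1(1) ⊕ J_2(5)

The characteristic polynomial is
  det(x·I − A) = x^3 - 11*x^2 + 35*x - 25 = (x - 5)^2*(x - 1)

Eigenvalues and multiplicities (the geometric multiplicity of λ is n − rank(A − λI), which equals the number of Jordan blocks for λ):
  λ = 1: algebraic multiplicity = 1, geometric multiplicity = 1
  λ = 5: algebraic multiplicity = 2, geometric multiplicity = 1

Determining the block sizes for each eigenvalue:
  λ = 1: one block (gm = 1), so the single block has size am = 1 → block sizes [1]
  λ = 5: one block (gm = 1), so the single block has size am = 2 → block sizes [2]

Assembling the blocks gives a Jordan form
J =
  [1, 0, 0]
  [0, 5, 1]
  [0, 0, 5]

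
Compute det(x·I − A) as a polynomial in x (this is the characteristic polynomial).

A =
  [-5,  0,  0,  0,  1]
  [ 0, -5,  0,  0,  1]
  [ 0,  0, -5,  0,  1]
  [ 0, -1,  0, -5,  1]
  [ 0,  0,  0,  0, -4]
x^5 + 24*x^4 + 230*x^3 + 1100*x^2 + 2625*x + 2500

Expanding det(x·I − A) (e.g. by cofactor expansion or by noting that A is similar to its Jordan form J, which has the same characteristic polynomial as A) gives
  χ_A(x) = x^5 + 24*x^4 + 230*x^3 + 1100*x^2 + 2625*x + 2500
which factors as (x + 4)*(x + 5)^4. The eigenvalues (with algebraic multiplicities) are λ = -5 with multiplicity 4, λ = -4 with multiplicity 1.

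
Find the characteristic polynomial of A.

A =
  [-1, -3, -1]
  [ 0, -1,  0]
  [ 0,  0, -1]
x^3 + 3*x^2 + 3*x + 1

Expanding det(x·I − A) (e.g. by cofactor expansion or by noting that A is similar to its Jordan form J, which has the same characteristic polynomial as A) gives
  χ_A(x) = x^3 + 3*x^2 + 3*x + 1
which factors as (x + 1)^3. The eigenvalues (with algebraic multiplicities) are λ = -1 with multiplicity 3.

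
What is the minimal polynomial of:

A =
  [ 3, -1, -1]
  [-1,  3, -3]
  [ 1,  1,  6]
x^3 - 12*x^2 + 48*x - 64

The characteristic polynomial is χ_A(x) = (x - 4)^3, so the eigenvalues are known. The minimal polynomial is
  m_A(x) = Π_λ (x − λ)^{k_λ}
where k_λ is the size of the *largest* Jordan block for λ (equivalently, the smallest k with (A − λI)^k v = 0 for every generalised eigenvector v of λ).

  λ = 4: largest Jordan block has size 3, contributing (x − 4)^3

So m_A(x) = (x - 4)^3 = x^3 - 12*x^2 + 48*x - 64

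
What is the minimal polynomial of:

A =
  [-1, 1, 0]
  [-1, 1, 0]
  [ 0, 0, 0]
x^2

The characteristic polynomial is χ_A(x) = x^3, so the eigenvalues are known. The minimal polynomial is
  m_A(x) = Π_λ (x − λ)^{k_λ}
where k_λ is the size of the *largest* Jordan block for λ (equivalently, the smallest k with (A − λI)^k v = 0 for every generalised eigenvector v of λ).

  λ = 0: largest Jordan block has size 2, contributing (x − 0)^2

So m_A(x) = x^2 = x^2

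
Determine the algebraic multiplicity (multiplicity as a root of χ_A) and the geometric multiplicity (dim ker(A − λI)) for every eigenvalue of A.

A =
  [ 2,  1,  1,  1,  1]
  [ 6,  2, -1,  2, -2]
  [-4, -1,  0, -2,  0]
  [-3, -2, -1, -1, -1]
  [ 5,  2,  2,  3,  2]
λ = 1: alg = 5, geom = 2

Step 1 — factor the characteristic polynomial to read off the algebraic multiplicities:
  χ_A(x) = (x - 1)^5

Step 2 — compute geometric multiplicities via the rank-nullity identity g(λ) = n − rank(A − λI):
  rank(A − (1)·I) = 3, so dim ker(A − (1)·I) = n − 3 = 2

Summary:
  λ = 1: algebraic multiplicity = 5, geometric multiplicity = 2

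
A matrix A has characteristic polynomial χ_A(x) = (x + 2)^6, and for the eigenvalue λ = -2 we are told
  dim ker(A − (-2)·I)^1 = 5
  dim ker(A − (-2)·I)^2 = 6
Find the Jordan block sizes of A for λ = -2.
Block sizes for λ = -2: [2, 1, 1, 1, 1]

From the dimensions of kernels of powers, the number of Jordan blocks of size at least j is d_j − d_{j−1} where d_j = dim ker(N^j) (with d_0 = 0). Computing the differences gives [5, 1].
The number of blocks of size exactly k is (#blocks of size ≥ k) − (#blocks of size ≥ k + 1), so the partition is: 4 block(s) of size 1, 1 block(s) of size 2.
In nonincreasing order the block sizes are [2, 1, 1, 1, 1].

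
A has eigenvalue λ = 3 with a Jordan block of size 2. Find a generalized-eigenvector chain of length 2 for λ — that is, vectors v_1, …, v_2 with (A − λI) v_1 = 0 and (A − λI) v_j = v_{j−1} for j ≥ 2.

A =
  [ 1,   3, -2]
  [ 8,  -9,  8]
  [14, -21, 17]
A Jordan chain for λ = 3 of length 2:
v_1 = (-2, 8, 14)ᵀ
v_2 = (1, 0, 0)ᵀ

Let N = A − (3)·I. We want v_2 with N^2 v_2 = 0 but N^1 v_2 ≠ 0; then v_{j-1} := N · v_j for j = 2, …, 2.

Pick v_2 = (1, 0, 0)ᵀ.
Then v_1 = N · v_2 = (-2, 8, 14)ᵀ.

Sanity check: (A − (3)·I) v_1 = (0, 0, 0)ᵀ = 0. ✓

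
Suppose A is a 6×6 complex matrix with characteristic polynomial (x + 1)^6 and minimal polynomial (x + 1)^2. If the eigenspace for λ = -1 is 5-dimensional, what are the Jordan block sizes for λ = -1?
Block sizes for λ = -1: [2, 1, 1, 1, 1]

Step 1 — from the characteristic polynomial, algebraic multiplicity of λ = -1 is 6. From dim ker(A − (-1)·I) = 5, there are exactly 5 Jordan blocks for λ = -1.
Step 2 — from the minimal polynomial, the factor (x + 1)^2 tells us the largest block for λ = -1 has size 2.
Step 3 — with total size 6, 5 blocks, and largest block 2, the block sizes (in nonincreasing order) are [2, 1, 1, 1, 1].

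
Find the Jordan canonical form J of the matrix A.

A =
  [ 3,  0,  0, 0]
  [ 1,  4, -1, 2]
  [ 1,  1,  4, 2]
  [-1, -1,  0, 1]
J_3(3) ⊕ J_1(3)

The characteristic polynomial is
  det(x·I − A) = x^4 - 12*x^3 + 54*x^2 - 108*x + 81 = (x - 3)^4

Eigenvalues and multiplicities (the geometric multiplicity of λ is n − rank(A − λI), which equals the number of Jordan blocks for λ):
  λ = 3: algebraic multiplicity = 4, geometric multiplicity = 2

Determining the block sizes for each eigenvalue:
  λ = 3: with am = 4 and gm = 2, the partition is not yet determined (e.g. several partitions of 4 into 2 parts exist). Let N = A − (3)·I. Computing rank(N^1) = 2, rank(N^2) = 1, rank(N^3) = 0; the number of blocks of size ≥ j is rank(N^{j−1}) − rank(N^j), giving [2, 1, 1]. So we have 1 block(s) of size 3, 1 block(s) of size 1 → block sizes [3, 1]

Assembling the blocks gives a Jordan form
J =
  [3, 1, 0, 0]
  [0, 3, 1, 0]
  [0, 0, 3, 0]
  [0, 0, 0, 3]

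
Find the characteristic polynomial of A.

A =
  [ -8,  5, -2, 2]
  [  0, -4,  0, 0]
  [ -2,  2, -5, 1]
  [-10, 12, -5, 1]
x^4 + 16*x^3 + 96*x^2 + 256*x + 256

Expanding det(x·I − A) (e.g. by cofactor expansion or by noting that A is similar to its Jordan form J, which has the same characteristic polynomial as A) gives
  χ_A(x) = x^4 + 16*x^3 + 96*x^2 + 256*x + 256
which factors as (x + 4)^4. The eigenvalues (with algebraic multiplicities) are λ = -4 with multiplicity 4.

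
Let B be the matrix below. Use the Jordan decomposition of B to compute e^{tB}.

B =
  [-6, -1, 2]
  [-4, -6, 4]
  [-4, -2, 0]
e^{tB} =
  [-2*t*exp(-4*t) + exp(-4*t), -t*exp(-4*t), 2*t*exp(-4*t)]
  [-4*t*exp(-4*t), -2*t*exp(-4*t) + exp(-4*t), 4*t*exp(-4*t)]
  [-4*t*exp(-4*t), -2*t*exp(-4*t), 4*t*exp(-4*t) + exp(-4*t)]

Strategy: write B = P · J · P⁻¹ where J is a Jordan canonical form, so e^{tB} = P · e^{tJ} · P⁻¹, and e^{tJ} can be computed block-by-block.

B has Jordan form
J =
  [-4,  1,  0]
  [ 0, -4,  0]
  [ 0,  0, -4]
(up to reordering of blocks).

Per-block formulas:
  For a 2×2 Jordan block J_2(-4): exp(t · J_2(-4)) = e^(-4t)·(I + t·N), where N is the 2×2 nilpotent shift.
  For a 1×1 block at λ = -4: exp(t · [-4]) = [e^(-4t)].

After assembling e^{tJ} and conjugating by P, we get:

e^{tB} =
  [-2*t*exp(-4*t) + exp(-4*t), -t*exp(-4*t), 2*t*exp(-4*t)]
  [-4*t*exp(-4*t), -2*t*exp(-4*t) + exp(-4*t), 4*t*exp(-4*t)]
  [-4*t*exp(-4*t), -2*t*exp(-4*t), 4*t*exp(-4*t) + exp(-4*t)]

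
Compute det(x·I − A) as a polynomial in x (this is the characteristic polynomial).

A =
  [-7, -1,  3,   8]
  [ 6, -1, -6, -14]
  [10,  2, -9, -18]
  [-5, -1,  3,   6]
x^4 + 11*x^3 + 45*x^2 + 81*x + 54

Expanding det(x·I − A) (e.g. by cofactor expansion or by noting that A is similar to its Jordan form J, which has the same characteristic polynomial as A) gives
  χ_A(x) = x^4 + 11*x^3 + 45*x^2 + 81*x + 54
which factors as (x + 2)*(x + 3)^3. The eigenvalues (with algebraic multiplicities) are λ = -3 with multiplicity 3, λ = -2 with multiplicity 1.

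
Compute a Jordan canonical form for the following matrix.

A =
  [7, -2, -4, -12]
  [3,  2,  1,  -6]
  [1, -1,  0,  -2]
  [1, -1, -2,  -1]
J_3(1) ⊕ J_1(5)

The characteristic polynomial is
  det(x·I − A) = x^4 - 8*x^3 + 18*x^2 - 16*x + 5 = (x - 5)*(x - 1)^3

Eigenvalues and multiplicities (the geometric multiplicity of λ is n − rank(A − λI), which equals the number of Jordan blocks for λ):
  λ = 1: algebraic multiplicity = 3, geometric multiplicity = 1
  λ = 5: algebraic multiplicity = 1, geometric multiplicity = 1

Determining the block sizes for each eigenvalue:
  λ = 1: one block (gm = 1), so the single block has size am = 3 → block sizes [3]
  λ = 5: one block (gm = 1), so the single block has size am = 1 → block sizes [1]

Assembling the blocks gives a Jordan form
J =
  [1, 1, 0, 0]
  [0, 1, 1, 0]
  [0, 0, 1, 0]
  [0, 0, 0, 5]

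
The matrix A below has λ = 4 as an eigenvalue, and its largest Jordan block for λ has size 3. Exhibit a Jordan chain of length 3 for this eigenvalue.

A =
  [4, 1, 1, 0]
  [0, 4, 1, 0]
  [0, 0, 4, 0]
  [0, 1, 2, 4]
A Jordan chain for λ = 4 of length 3:
v_1 = (1, 0, 0, 1)ᵀ
v_2 = (1, 1, 0, 2)ᵀ
v_3 = (0, 0, 1, 0)ᵀ

Let N = A − (4)·I. We want v_3 with N^3 v_3 = 0 but N^2 v_3 ≠ 0; then v_{j-1} := N · v_j for j = 3, …, 2.

Pick v_3 = (0, 0, 1, 0)ᵀ.
Then v_2 = N · v_3 = (1, 1, 0, 2)ᵀ.
Then v_1 = N · v_2 = (1, 0, 0, 1)ᵀ.

Sanity check: (A − (4)·I) v_1 = (0, 0, 0, 0)ᵀ = 0. ✓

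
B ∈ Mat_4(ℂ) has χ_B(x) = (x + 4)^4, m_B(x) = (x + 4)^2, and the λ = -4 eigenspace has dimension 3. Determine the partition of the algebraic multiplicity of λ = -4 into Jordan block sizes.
Block sizes for λ = -4: [2, 1, 1]

Step 1 — from the characteristic polynomial, algebraic multiplicity of λ = -4 is 4. From dim ker(B − (-4)·I) = 3, there are exactly 3 Jordan blocks for λ = -4.
Step 2 — from the minimal polynomial, the factor (x + 4)^2 tells us the largest block for λ = -4 has size 2.
Step 3 — with total size 4, 3 blocks, and largest block 2, the block sizes (in nonincreasing order) are [2, 1, 1].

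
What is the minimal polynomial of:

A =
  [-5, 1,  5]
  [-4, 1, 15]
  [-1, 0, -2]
x^3 + 6*x^2 + 12*x + 8

The characteristic polynomial is χ_A(x) = (x + 2)^3, so the eigenvalues are known. The minimal polynomial is
  m_A(x) = Π_λ (x − λ)^{k_λ}
where k_λ is the size of the *largest* Jordan block for λ (equivalently, the smallest k with (A − λI)^k v = 0 for every generalised eigenvector v of λ).

  λ = -2: largest Jordan block has size 3, contributing (x + 2)^3

So m_A(x) = (x + 2)^3 = x^3 + 6*x^2 + 12*x + 8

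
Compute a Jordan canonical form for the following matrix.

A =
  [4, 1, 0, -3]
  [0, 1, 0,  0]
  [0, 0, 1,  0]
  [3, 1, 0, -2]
J_2(1) ⊕ J_1(1) ⊕ J_1(1)

The characteristic polynomial is
  det(x·I − A) = x^4 - 4*x^3 + 6*x^2 - 4*x + 1 = (x - 1)^4

Eigenvalues and multiplicities (the geometric multiplicity of λ is n − rank(A − λI), which equals the number of Jordan blocks for λ):
  λ = 1: algebraic multiplicity = 4, geometric multiplicity = 3

Determining the block sizes for each eigenvalue:
  λ = 1: 3 blocks summing to 4 forces exactly one block of size 2 and the rest size 1 → block sizes [2, 1, 1]

Assembling the blocks gives a Jordan form
J =
  [1, 1, 0, 0]
  [0, 1, 0, 0]
  [0, 0, 1, 0]
  [0, 0, 0, 1]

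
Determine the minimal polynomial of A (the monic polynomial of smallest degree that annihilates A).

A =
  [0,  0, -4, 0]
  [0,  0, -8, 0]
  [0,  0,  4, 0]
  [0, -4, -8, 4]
x^2 - 4*x

The characteristic polynomial is χ_A(x) = x^2*(x - 4)^2, so the eigenvalues are known. The minimal polynomial is
  m_A(x) = Π_λ (x − λ)^{k_λ}
where k_λ is the size of the *largest* Jordan block for λ (equivalently, the smallest k with (A − λI)^k v = 0 for every generalised eigenvector v of λ).

  λ = 0: largest Jordan block has size 1, contributing (x − 0)
  λ = 4: largest Jordan block has size 1, contributing (x − 4)

So m_A(x) = x*(x - 4) = x^2 - 4*x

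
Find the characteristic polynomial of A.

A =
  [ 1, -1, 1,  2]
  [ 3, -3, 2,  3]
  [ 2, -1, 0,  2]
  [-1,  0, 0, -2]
x^4 + 4*x^3 + 6*x^2 + 4*x + 1

Expanding det(x·I − A) (e.g. by cofactor expansion or by noting that A is similar to its Jordan form J, which has the same characteristic polynomial as A) gives
  χ_A(x) = x^4 + 4*x^3 + 6*x^2 + 4*x + 1
which factors as (x + 1)^4. The eigenvalues (with algebraic multiplicities) are λ = -1 with multiplicity 4.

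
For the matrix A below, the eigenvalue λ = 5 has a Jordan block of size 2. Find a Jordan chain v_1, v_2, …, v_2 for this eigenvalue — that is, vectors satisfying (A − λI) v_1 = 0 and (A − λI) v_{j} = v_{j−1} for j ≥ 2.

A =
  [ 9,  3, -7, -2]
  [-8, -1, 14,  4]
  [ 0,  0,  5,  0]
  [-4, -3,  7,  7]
A Jordan chain for λ = 5 of length 2:
v_1 = (4, -8, 0, -4)ᵀ
v_2 = (1, 0, 0, 0)ᵀ

Let N = A − (5)·I. We want v_2 with N^2 v_2 = 0 but N^1 v_2 ≠ 0; then v_{j-1} := N · v_j for j = 2, …, 2.

Pick v_2 = (1, 0, 0, 0)ᵀ.
Then v_1 = N · v_2 = (4, -8, 0, -4)ᵀ.

Sanity check: (A − (5)·I) v_1 = (0, 0, 0, 0)ᵀ = 0. ✓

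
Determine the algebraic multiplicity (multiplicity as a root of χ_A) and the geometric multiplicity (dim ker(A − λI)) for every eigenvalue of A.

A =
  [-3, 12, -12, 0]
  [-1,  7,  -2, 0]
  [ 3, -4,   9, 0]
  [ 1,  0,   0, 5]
λ = 3: alg = 1, geom = 1; λ = 5: alg = 3, geom = 2

Step 1 — factor the characteristic polynomial to read off the algebraic multiplicities:
  χ_A(x) = (x - 5)^3*(x - 3)

Step 2 — compute geometric multiplicities via the rank-nullity identity g(λ) = n − rank(A − λI):
  rank(A − (3)·I) = 3, so dim ker(A − (3)·I) = n − 3 = 1
  rank(A − (5)·I) = 2, so dim ker(A − (5)·I) = n − 2 = 2

Summary:
  λ = 3: algebraic multiplicity = 1, geometric multiplicity = 1
  λ = 5: algebraic multiplicity = 3, geometric multiplicity = 2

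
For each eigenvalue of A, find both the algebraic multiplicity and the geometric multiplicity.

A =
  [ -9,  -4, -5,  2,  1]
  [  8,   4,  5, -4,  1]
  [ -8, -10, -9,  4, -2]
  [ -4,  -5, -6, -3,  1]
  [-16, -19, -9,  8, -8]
λ = -5: alg = 5, geom = 2

Step 1 — factor the characteristic polynomial to read off the algebraic multiplicities:
  χ_A(x) = (x + 5)^5

Step 2 — compute geometric multiplicities via the rank-nullity identity g(λ) = n − rank(A − λI):
  rank(A − (-5)·I) = 3, so dim ker(A − (-5)·I) = n − 3 = 2

Summary:
  λ = -5: algebraic multiplicity = 5, geometric multiplicity = 2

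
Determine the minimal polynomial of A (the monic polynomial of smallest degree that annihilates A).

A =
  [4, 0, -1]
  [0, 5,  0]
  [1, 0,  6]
x^2 - 10*x + 25

The characteristic polynomial is χ_A(x) = (x - 5)^3, so the eigenvalues are known. The minimal polynomial is
  m_A(x) = Π_λ (x − λ)^{k_λ}
where k_λ is the size of the *largest* Jordan block for λ (equivalently, the smallest k with (A − λI)^k v = 0 for every generalised eigenvector v of λ).

  λ = 5: largest Jordan block has size 2, contributing (x − 5)^2

So m_A(x) = (x - 5)^2 = x^2 - 10*x + 25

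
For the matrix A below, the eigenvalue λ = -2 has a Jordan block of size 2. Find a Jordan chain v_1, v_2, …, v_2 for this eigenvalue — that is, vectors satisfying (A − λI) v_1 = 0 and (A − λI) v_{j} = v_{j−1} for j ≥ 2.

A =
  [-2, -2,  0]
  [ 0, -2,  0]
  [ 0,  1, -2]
A Jordan chain for λ = -2 of length 2:
v_1 = (-2, 0, 1)ᵀ
v_2 = (0, 1, 0)ᵀ

Let N = A − (-2)·I. We want v_2 with N^2 v_2 = 0 but N^1 v_2 ≠ 0; then v_{j-1} := N · v_j for j = 2, …, 2.

Pick v_2 = (0, 1, 0)ᵀ.
Then v_1 = N · v_2 = (-2, 0, 1)ᵀ.

Sanity check: (A − (-2)·I) v_1 = (0, 0, 0)ᵀ = 0. ✓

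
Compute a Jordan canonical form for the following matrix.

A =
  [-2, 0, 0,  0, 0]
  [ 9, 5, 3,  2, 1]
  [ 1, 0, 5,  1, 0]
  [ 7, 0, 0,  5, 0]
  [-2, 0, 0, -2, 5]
J_1(-2) ⊕ J_3(5) ⊕ J_1(5)

The characteristic polynomial is
  det(x·I − A) = x^5 - 18*x^4 + 110*x^3 - 200*x^2 - 375*x + 1250 = (x - 5)^4*(x + 2)

Eigenvalues and multiplicities (the geometric multiplicity of λ is n − rank(A − λI), which equals the number of Jordan blocks for λ):
  λ = -2: algebraic multiplicity = 1, geometric multiplicity = 1
  λ = 5: algebraic multiplicity = 4, geometric multiplicity = 2

Determining the block sizes for each eigenvalue:
  λ = -2: one block (gm = 1), so the single block has size am = 1 → block sizes [1]
  λ = 5: with am = 4 and gm = 2, the partition is not yet determined (e.g. several partitions of 4 into 2 parts exist). Let N = A − (5)·I. Computing rank(N^1) = 3, rank(N^2) = 2, rank(N^3) = 1; the number of blocks of size ≥ j is rank(N^{j−1}) − rank(N^j), giving [2, 1, 1]. So we have 1 block(s) of size 3, 1 block(s) of size 1 → block sizes [3, 1]

Assembling the blocks gives a Jordan form
J =
  [-2, 0, 0, 0, 0]
  [ 0, 5, 1, 0, 0]
  [ 0, 0, 5, 1, 0]
  [ 0, 0, 0, 5, 0]
  [ 0, 0, 0, 0, 5]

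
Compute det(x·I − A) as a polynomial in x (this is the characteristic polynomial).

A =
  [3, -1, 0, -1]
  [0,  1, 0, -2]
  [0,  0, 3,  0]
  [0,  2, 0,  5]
x^4 - 12*x^3 + 54*x^2 - 108*x + 81

Expanding det(x·I − A) (e.g. by cofactor expansion or by noting that A is similar to its Jordan form J, which has the same characteristic polynomial as A) gives
  χ_A(x) = x^4 - 12*x^3 + 54*x^2 - 108*x + 81
which factors as (x - 3)^4. The eigenvalues (with algebraic multiplicities) are λ = 3 with multiplicity 4.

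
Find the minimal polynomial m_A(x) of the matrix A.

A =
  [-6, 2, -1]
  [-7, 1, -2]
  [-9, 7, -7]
x^3 + 12*x^2 + 48*x + 64

The characteristic polynomial is χ_A(x) = (x + 4)^3, so the eigenvalues are known. The minimal polynomial is
  m_A(x) = Π_λ (x − λ)^{k_λ}
where k_λ is the size of the *largest* Jordan block for λ (equivalently, the smallest k with (A − λI)^k v = 0 for every generalised eigenvector v of λ).

  λ = -4: largest Jordan block has size 3, contributing (x + 4)^3

So m_A(x) = (x + 4)^3 = x^3 + 12*x^2 + 48*x + 64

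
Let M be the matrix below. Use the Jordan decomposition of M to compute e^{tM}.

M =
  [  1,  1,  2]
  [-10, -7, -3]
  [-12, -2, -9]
e^{tM} =
  [t^2*exp(-5*t) + 6*t*exp(-5*t) + exp(-5*t), t*exp(-5*t), t^2*exp(-5*t)/2 + 2*t*exp(-5*t)]
  [-2*t^2*exp(-5*t) - 10*t*exp(-5*t), -2*t*exp(-5*t) + exp(-5*t), -t^2*exp(-5*t) - 3*t*exp(-5*t)]
  [-2*t^2*exp(-5*t) - 12*t*exp(-5*t), -2*t*exp(-5*t), -t^2*exp(-5*t) - 4*t*exp(-5*t) + exp(-5*t)]

Strategy: write M = P · J · P⁻¹ where J is a Jordan canonical form, so e^{tM} = P · e^{tJ} · P⁻¹, and e^{tJ} can be computed block-by-block.

M has Jordan form
J =
  [-5,  1,  0]
  [ 0, -5,  1]
  [ 0,  0, -5]
(up to reordering of blocks).

Per-block formulas:
  For a 3×3 Jordan block J_3(-5): exp(t · J_3(-5)) = e^(-5t)·(I + t·N + (t^2/2)·N^2), where N is the 3×3 nilpotent shift.

After assembling e^{tJ} and conjugating by P, we get:

e^{tM} =
  [t^2*exp(-5*t) + 6*t*exp(-5*t) + exp(-5*t), t*exp(-5*t), t^2*exp(-5*t)/2 + 2*t*exp(-5*t)]
  [-2*t^2*exp(-5*t) - 10*t*exp(-5*t), -2*t*exp(-5*t) + exp(-5*t), -t^2*exp(-5*t) - 3*t*exp(-5*t)]
  [-2*t^2*exp(-5*t) - 12*t*exp(-5*t), -2*t*exp(-5*t), -t^2*exp(-5*t) - 4*t*exp(-5*t) + exp(-5*t)]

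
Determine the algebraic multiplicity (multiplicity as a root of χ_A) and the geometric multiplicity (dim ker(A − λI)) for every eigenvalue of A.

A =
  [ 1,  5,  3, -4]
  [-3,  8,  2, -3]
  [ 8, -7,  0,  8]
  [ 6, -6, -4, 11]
λ = 5: alg = 4, geom = 2

Step 1 — factor the characteristic polynomial to read off the algebraic multiplicities:
  χ_A(x) = (x - 5)^4

Step 2 — compute geometric multiplicities via the rank-nullity identity g(λ) = n − rank(A − λI):
  rank(A − (5)·I) = 2, so dim ker(A − (5)·I) = n − 2 = 2

Summary:
  λ = 5: algebraic multiplicity = 4, geometric multiplicity = 2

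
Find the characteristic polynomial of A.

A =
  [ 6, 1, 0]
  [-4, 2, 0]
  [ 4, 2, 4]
x^3 - 12*x^2 + 48*x - 64

Expanding det(x·I − A) (e.g. by cofactor expansion or by noting that A is similar to its Jordan form J, which has the same characteristic polynomial as A) gives
  χ_A(x) = x^3 - 12*x^2 + 48*x - 64
which factors as (x - 4)^3. The eigenvalues (with algebraic multiplicities) are λ = 4 with multiplicity 3.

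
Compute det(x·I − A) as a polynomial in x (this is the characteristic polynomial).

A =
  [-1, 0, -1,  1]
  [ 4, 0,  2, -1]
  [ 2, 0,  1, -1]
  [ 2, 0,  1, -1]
x^4 + x^3

Expanding det(x·I − A) (e.g. by cofactor expansion or by noting that A is similar to its Jordan form J, which has the same characteristic polynomial as A) gives
  χ_A(x) = x^4 + x^3
which factors as x^3*(x + 1). The eigenvalues (with algebraic multiplicities) are λ = -1 with multiplicity 1, λ = 0 with multiplicity 3.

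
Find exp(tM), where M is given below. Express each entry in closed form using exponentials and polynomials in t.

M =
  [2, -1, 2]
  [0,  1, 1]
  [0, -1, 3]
e^{tM} =
  [exp(2*t), -t^2*exp(2*t)/2 - t*exp(2*t), t^2*exp(2*t)/2 + 2*t*exp(2*t)]
  [0, -t*exp(2*t) + exp(2*t), t*exp(2*t)]
  [0, -t*exp(2*t), t*exp(2*t) + exp(2*t)]

Strategy: write M = P · J · P⁻¹ where J is a Jordan canonical form, so e^{tM} = P · e^{tJ} · P⁻¹, and e^{tJ} can be computed block-by-block.

M has Jordan form
J =
  [2, 1, 0]
  [0, 2, 1]
  [0, 0, 2]
(up to reordering of blocks).

Per-block formulas:
  For a 3×3 Jordan block J_3(2): exp(t · J_3(2)) = e^(2t)·(I + t·N + (t^2/2)·N^2), where N is the 3×3 nilpotent shift.

After assembling e^{tJ} and conjugating by P, we get:

e^{tM} =
  [exp(2*t), -t^2*exp(2*t)/2 - t*exp(2*t), t^2*exp(2*t)/2 + 2*t*exp(2*t)]
  [0, -t*exp(2*t) + exp(2*t), t*exp(2*t)]
  [0, -t*exp(2*t), t*exp(2*t) + exp(2*t)]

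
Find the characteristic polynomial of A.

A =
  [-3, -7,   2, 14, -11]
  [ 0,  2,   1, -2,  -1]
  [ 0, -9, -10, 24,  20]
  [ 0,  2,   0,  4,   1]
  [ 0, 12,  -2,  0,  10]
x^5 - 3*x^4 - 45*x^3 + 27*x^2 + 648*x + 972

Expanding det(x·I − A) (e.g. by cofactor expansion or by noting that A is similar to its Jordan form J, which has the same characteristic polynomial as A) gives
  χ_A(x) = x^5 - 3*x^4 - 45*x^3 + 27*x^2 + 648*x + 972
which factors as (x - 6)^2*(x + 3)^3. The eigenvalues (with algebraic multiplicities) are λ = -3 with multiplicity 3, λ = 6 with multiplicity 2.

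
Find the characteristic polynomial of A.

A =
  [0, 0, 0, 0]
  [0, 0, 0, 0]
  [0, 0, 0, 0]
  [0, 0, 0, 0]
x^4

Expanding det(x·I − A) (e.g. by cofactor expansion or by noting that A is similar to its Jordan form J, which has the same characteristic polynomial as A) gives
  χ_A(x) = x^4
which factors as x^4. The eigenvalues (with algebraic multiplicities) are λ = 0 with multiplicity 4.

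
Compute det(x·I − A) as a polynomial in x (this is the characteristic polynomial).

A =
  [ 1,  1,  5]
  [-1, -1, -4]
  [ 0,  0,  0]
x^3

Expanding det(x·I − A) (e.g. by cofactor expansion or by noting that A is similar to its Jordan form J, which has the same characteristic polynomial as A) gives
  χ_A(x) = x^3
which factors as x^3. The eigenvalues (with algebraic multiplicities) are λ = 0 with multiplicity 3.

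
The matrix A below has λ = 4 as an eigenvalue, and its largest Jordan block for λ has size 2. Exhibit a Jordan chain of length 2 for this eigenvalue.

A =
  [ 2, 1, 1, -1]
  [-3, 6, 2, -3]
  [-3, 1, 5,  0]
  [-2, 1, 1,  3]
A Jordan chain for λ = 4 of length 2:
v_1 = (-2, -3, -3, -2)ᵀ
v_2 = (1, 0, 0, 0)ᵀ

Let N = A − (4)·I. We want v_2 with N^2 v_2 = 0 but N^1 v_2 ≠ 0; then v_{j-1} := N · v_j for j = 2, …, 2.

Pick v_2 = (1, 0, 0, 0)ᵀ.
Then v_1 = N · v_2 = (-2, -3, -3, -2)ᵀ.

Sanity check: (A − (4)·I) v_1 = (0, 0, 0, 0)ᵀ = 0. ✓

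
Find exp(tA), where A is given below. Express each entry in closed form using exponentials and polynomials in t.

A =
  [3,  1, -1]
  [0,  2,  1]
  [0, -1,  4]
e^{tA} =
  [exp(3*t), t*exp(3*t), -t*exp(3*t)]
  [0, -t*exp(3*t) + exp(3*t), t*exp(3*t)]
  [0, -t*exp(3*t), t*exp(3*t) + exp(3*t)]

Strategy: write A = P · J · P⁻¹ where J is a Jordan canonical form, so e^{tA} = P · e^{tJ} · P⁻¹, and e^{tJ} can be computed block-by-block.

A has Jordan form
J =
  [3, 1, 0]
  [0, 3, 0]
  [0, 0, 3]
(up to reordering of blocks).

Per-block formulas:
  For a 1×1 block at λ = 3: exp(t · [3]) = [e^(3t)].
  For a 2×2 Jordan block J_2(3): exp(t · J_2(3)) = e^(3t)·(I + t·N), where N is the 2×2 nilpotent shift.

After assembling e^{tJ} and conjugating by P, we get:

e^{tA} =
  [exp(3*t), t*exp(3*t), -t*exp(3*t)]
  [0, -t*exp(3*t) + exp(3*t), t*exp(3*t)]
  [0, -t*exp(3*t), t*exp(3*t) + exp(3*t)]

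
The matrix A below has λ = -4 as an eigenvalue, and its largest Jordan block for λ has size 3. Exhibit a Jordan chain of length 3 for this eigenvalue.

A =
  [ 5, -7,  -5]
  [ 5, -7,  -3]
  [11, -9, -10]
A Jordan chain for λ = -4 of length 3:
v_1 = (-9, -3, -12)ᵀ
v_2 = (9, 5, 11)ᵀ
v_3 = (1, 0, 0)ᵀ

Let N = A − (-4)·I. We want v_3 with N^3 v_3 = 0 but N^2 v_3 ≠ 0; then v_{j-1} := N · v_j for j = 3, …, 2.

Pick v_3 = (1, 0, 0)ᵀ.
Then v_2 = N · v_3 = (9, 5, 11)ᵀ.
Then v_1 = N · v_2 = (-9, -3, -12)ᵀ.

Sanity check: (A − (-4)·I) v_1 = (0, 0, 0)ᵀ = 0. ✓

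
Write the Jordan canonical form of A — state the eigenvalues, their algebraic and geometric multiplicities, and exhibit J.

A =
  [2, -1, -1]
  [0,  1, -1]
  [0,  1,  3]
J_2(2) ⊕ J_1(2)

The characteristic polynomial is
  det(x·I − A) = x^3 - 6*x^2 + 12*x - 8 = (x - 2)^3

Eigenvalues and multiplicities (the geometric multiplicity of λ is n − rank(A − λI), which equals the number of Jordan blocks for λ):
  λ = 2: algebraic multiplicity = 3, geometric multiplicity = 2

Determining the block sizes for each eigenvalue:
  λ = 2: 2 blocks summing to 3 forces exactly one block of size 2 and the rest size 1 → block sizes [2, 1]

Assembling the blocks gives a Jordan form
J =
  [2, 1, 0]
  [0, 2, 0]
  [0, 0, 2]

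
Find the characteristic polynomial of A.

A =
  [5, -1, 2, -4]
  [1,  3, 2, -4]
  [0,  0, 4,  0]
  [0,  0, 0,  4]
x^4 - 16*x^3 + 96*x^2 - 256*x + 256

Expanding det(x·I − A) (e.g. by cofactor expansion or by noting that A is similar to its Jordan form J, which has the same characteristic polynomial as A) gives
  χ_A(x) = x^4 - 16*x^3 + 96*x^2 - 256*x + 256
which factors as (x - 4)^4. The eigenvalues (with algebraic multiplicities) are λ = 4 with multiplicity 4.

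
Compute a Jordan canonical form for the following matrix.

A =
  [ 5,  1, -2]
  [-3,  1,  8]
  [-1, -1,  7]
J_2(4) ⊕ J_1(5)

The characteristic polynomial is
  det(x·I − A) = x^3 - 13*x^2 + 56*x - 80 = (x - 5)*(x - 4)^2

Eigenvalues and multiplicities (the geometric multiplicity of λ is n − rank(A − λI), which equals the number of Jordan blocks for λ):
  λ = 4: algebraic multiplicity = 2, geometric multiplicity = 1
  λ = 5: algebraic multiplicity = 1, geometric multiplicity = 1

Determining the block sizes for each eigenvalue:
  λ = 4: one block (gm = 1), so the single block has size am = 2 → block sizes [2]
  λ = 5: one block (gm = 1), so the single block has size am = 1 → block sizes [1]

Assembling the blocks gives a Jordan form
J =
  [4, 1, 0]
  [0, 4, 0]
  [0, 0, 5]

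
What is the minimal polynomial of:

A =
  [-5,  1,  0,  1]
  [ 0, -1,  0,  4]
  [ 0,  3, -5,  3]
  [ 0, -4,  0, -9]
x^2 + 10*x + 25

The characteristic polynomial is χ_A(x) = (x + 5)^4, so the eigenvalues are known. The minimal polynomial is
  m_A(x) = Π_λ (x − λ)^{k_λ}
where k_λ is the size of the *largest* Jordan block for λ (equivalently, the smallest k with (A − λI)^k v = 0 for every generalised eigenvector v of λ).

  λ = -5: largest Jordan block has size 2, contributing (x + 5)^2

So m_A(x) = (x + 5)^2 = x^2 + 10*x + 25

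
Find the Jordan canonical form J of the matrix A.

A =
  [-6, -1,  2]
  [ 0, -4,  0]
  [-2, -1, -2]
J_2(-4) ⊕ J_1(-4)

The characteristic polynomial is
  det(x·I − A) = x^3 + 12*x^2 + 48*x + 64 = (x + 4)^3

Eigenvalues and multiplicities (the geometric multiplicity of λ is n − rank(A − λI), which equals the number of Jordan blocks for λ):
  λ = -4: algebraic multiplicity = 3, geometric multiplicity = 2

Determining the block sizes for each eigenvalue:
  λ = -4: 2 blocks summing to 3 forces exactly one block of size 2 and the rest size 1 → block sizes [2, 1]

Assembling the blocks gives a Jordan form
J =
  [-4,  1,  0]
  [ 0, -4,  0]
  [ 0,  0, -4]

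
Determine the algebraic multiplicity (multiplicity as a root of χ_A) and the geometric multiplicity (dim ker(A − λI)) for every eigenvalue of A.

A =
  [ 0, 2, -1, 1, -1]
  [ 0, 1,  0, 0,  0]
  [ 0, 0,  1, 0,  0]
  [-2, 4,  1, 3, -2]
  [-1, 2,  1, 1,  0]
λ = 1: alg = 5, geom = 3

Step 1 — factor the characteristic polynomial to read off the algebraic multiplicities:
  χ_A(x) = (x - 1)^5

Step 2 — compute geometric multiplicities via the rank-nullity identity g(λ) = n − rank(A − λI):
  rank(A − (1)·I) = 2, so dim ker(A − (1)·I) = n − 2 = 3

Summary:
  λ = 1: algebraic multiplicity = 5, geometric multiplicity = 3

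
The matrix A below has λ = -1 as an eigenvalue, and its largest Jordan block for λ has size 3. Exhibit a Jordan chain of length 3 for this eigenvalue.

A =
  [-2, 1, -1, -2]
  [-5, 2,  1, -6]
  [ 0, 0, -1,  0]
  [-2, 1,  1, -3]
A Jordan chain for λ = -1 of length 3:
v_1 = (0, 2, 0, 1)ᵀ
v_2 = (-1, -5, 0, -2)ᵀ
v_3 = (1, 0, 0, 0)ᵀ

Let N = A − (-1)·I. We want v_3 with N^3 v_3 = 0 but N^2 v_3 ≠ 0; then v_{j-1} := N · v_j for j = 3, …, 2.

Pick v_3 = (1, 0, 0, 0)ᵀ.
Then v_2 = N · v_3 = (-1, -5, 0, -2)ᵀ.
Then v_1 = N · v_2 = (0, 2, 0, 1)ᵀ.

Sanity check: (A − (-1)·I) v_1 = (0, 0, 0, 0)ᵀ = 0. ✓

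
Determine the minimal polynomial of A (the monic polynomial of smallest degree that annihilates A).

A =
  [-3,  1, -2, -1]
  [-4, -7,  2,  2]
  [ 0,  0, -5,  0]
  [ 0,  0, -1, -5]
x^3 + 15*x^2 + 75*x + 125

The characteristic polynomial is χ_A(x) = (x + 5)^4, so the eigenvalues are known. The minimal polynomial is
  m_A(x) = Π_λ (x − λ)^{k_λ}
where k_λ is the size of the *largest* Jordan block for λ (equivalently, the smallest k with (A − λI)^k v = 0 for every generalised eigenvector v of λ).

  λ = -5: largest Jordan block has size 3, contributing (x + 5)^3

So m_A(x) = (x + 5)^3 = x^3 + 15*x^2 + 75*x + 125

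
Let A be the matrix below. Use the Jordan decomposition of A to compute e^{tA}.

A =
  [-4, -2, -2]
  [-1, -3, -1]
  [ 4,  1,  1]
e^{tA} =
  [-t^2*exp(-2*t) - 2*t*exp(-2*t) + exp(-2*t), 2*t^2*exp(-2*t) - 2*t*exp(-2*t), -2*t*exp(-2*t)]
  [-t^2*exp(-2*t)/2 - t*exp(-2*t), t^2*exp(-2*t) - t*exp(-2*t) + exp(-2*t), -t*exp(-2*t)]
  [3*t^2*exp(-2*t)/2 + 4*t*exp(-2*t), -3*t^2*exp(-2*t) + t*exp(-2*t), 3*t*exp(-2*t) + exp(-2*t)]

Strategy: write A = P · J · P⁻¹ where J is a Jordan canonical form, so e^{tA} = P · e^{tJ} · P⁻¹, and e^{tJ} can be computed block-by-block.

A has Jordan form
J =
  [-2,  1,  0]
  [ 0, -2,  1]
  [ 0,  0, -2]
(up to reordering of blocks).

Per-block formulas:
  For a 3×3 Jordan block J_3(-2): exp(t · J_3(-2)) = e^(-2t)·(I + t·N + (t^2/2)·N^2), where N is the 3×3 nilpotent shift.

After assembling e^{tJ} and conjugating by P, we get:

e^{tA} =
  [-t^2*exp(-2*t) - 2*t*exp(-2*t) + exp(-2*t), 2*t^2*exp(-2*t) - 2*t*exp(-2*t), -2*t*exp(-2*t)]
  [-t^2*exp(-2*t)/2 - t*exp(-2*t), t^2*exp(-2*t) - t*exp(-2*t) + exp(-2*t), -t*exp(-2*t)]
  [3*t^2*exp(-2*t)/2 + 4*t*exp(-2*t), -3*t^2*exp(-2*t) + t*exp(-2*t), 3*t*exp(-2*t) + exp(-2*t)]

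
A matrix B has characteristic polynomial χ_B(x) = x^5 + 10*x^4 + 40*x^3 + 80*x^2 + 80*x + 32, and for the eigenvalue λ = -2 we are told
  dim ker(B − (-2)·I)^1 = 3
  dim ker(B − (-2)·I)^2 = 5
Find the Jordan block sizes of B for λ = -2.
Block sizes for λ = -2: [2, 2, 1]

From the dimensions of kernels of powers, the number of Jordan blocks of size at least j is d_j − d_{j−1} where d_j = dim ker(N^j) (with d_0 = 0). Computing the differences gives [3, 2].
The number of blocks of size exactly k is (#blocks of size ≥ k) − (#blocks of size ≥ k + 1), so the partition is: 1 block(s) of size 1, 2 block(s) of size 2.
In nonincreasing order the block sizes are [2, 2, 1].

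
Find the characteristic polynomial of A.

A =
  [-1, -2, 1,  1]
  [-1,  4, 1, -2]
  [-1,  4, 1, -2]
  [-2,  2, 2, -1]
x^4 - 3*x^3

Expanding det(x·I − A) (e.g. by cofactor expansion or by noting that A is similar to its Jordan form J, which has the same characteristic polynomial as A) gives
  χ_A(x) = x^4 - 3*x^3
which factors as x^3*(x - 3). The eigenvalues (with algebraic multiplicities) are λ = 0 with multiplicity 3, λ = 3 with multiplicity 1.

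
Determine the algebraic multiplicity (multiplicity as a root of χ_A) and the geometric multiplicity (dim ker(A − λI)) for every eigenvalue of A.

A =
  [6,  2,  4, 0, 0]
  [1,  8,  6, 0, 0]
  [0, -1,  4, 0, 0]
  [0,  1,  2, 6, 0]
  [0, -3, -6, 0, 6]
λ = 6: alg = 5, geom = 3

Step 1 — factor the characteristic polynomial to read off the algebraic multiplicities:
  χ_A(x) = (x - 6)^5

Step 2 — compute geometric multiplicities via the rank-nullity identity g(λ) = n − rank(A − λI):
  rank(A − (6)·I) = 2, so dim ker(A − (6)·I) = n − 2 = 3

Summary:
  λ = 6: algebraic multiplicity = 5, geometric multiplicity = 3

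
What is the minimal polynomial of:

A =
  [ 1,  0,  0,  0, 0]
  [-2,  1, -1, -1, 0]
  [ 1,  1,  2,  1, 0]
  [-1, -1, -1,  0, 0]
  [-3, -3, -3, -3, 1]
x^3 - 3*x^2 + 3*x - 1

The characteristic polynomial is χ_A(x) = (x - 1)^5, so the eigenvalues are known. The minimal polynomial is
  m_A(x) = Π_λ (x − λ)^{k_λ}
where k_λ is the size of the *largest* Jordan block for λ (equivalently, the smallest k with (A − λI)^k v = 0 for every generalised eigenvector v of λ).

  λ = 1: largest Jordan block has size 3, contributing (x − 1)^3

So m_A(x) = (x - 1)^3 = x^3 - 3*x^2 + 3*x - 1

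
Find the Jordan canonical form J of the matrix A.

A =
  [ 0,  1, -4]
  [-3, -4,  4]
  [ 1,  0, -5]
J_3(-3)

The characteristic polynomial is
  det(x·I − A) = x^3 + 9*x^2 + 27*x + 27 = (x + 3)^3

Eigenvalues and multiplicities (the geometric multiplicity of λ is n − rank(A − λI), which equals the number of Jordan blocks for λ):
  λ = -3: algebraic multiplicity = 3, geometric multiplicity = 1

Determining the block sizes for each eigenvalue:
  λ = -3: one block (gm = 1), so the single block has size am = 3 → block sizes [3]

Assembling the blocks gives a Jordan form
J =
  [-3,  1,  0]
  [ 0, -3,  1]
  [ 0,  0, -3]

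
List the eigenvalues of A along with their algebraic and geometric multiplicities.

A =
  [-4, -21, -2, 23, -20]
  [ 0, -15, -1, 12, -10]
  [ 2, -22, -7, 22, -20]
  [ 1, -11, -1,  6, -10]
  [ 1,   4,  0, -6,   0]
λ = -5: alg = 4, geom = 2; λ = 0: alg = 1, geom = 1

Step 1 — factor the characteristic polynomial to read off the algebraic multiplicities:
  χ_A(x) = x*(x + 5)^4

Step 2 — compute geometric multiplicities via the rank-nullity identity g(λ) = n − rank(A − λI):
  rank(A − (-5)·I) = 3, so dim ker(A − (-5)·I) = n − 3 = 2
  rank(A − (0)·I) = 4, so dim ker(A − (0)·I) = n − 4 = 1

Summary:
  λ = -5: algebraic multiplicity = 4, geometric multiplicity = 2
  λ = 0: algebraic multiplicity = 1, geometric multiplicity = 1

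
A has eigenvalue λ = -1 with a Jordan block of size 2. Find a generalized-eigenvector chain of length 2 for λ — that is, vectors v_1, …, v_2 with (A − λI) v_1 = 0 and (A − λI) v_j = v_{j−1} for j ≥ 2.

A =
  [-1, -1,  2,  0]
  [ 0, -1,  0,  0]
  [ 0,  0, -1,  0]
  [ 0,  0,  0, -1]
A Jordan chain for λ = -1 of length 2:
v_1 = (-1, 0, 0, 0)ᵀ
v_2 = (0, 1, 0, 0)ᵀ

Let N = A − (-1)·I. We want v_2 with N^2 v_2 = 0 but N^1 v_2 ≠ 0; then v_{j-1} := N · v_j for j = 2, …, 2.

Pick v_2 = (0, 1, 0, 0)ᵀ.
Then v_1 = N · v_2 = (-1, 0, 0, 0)ᵀ.

Sanity check: (A − (-1)·I) v_1 = (0, 0, 0, 0)ᵀ = 0. ✓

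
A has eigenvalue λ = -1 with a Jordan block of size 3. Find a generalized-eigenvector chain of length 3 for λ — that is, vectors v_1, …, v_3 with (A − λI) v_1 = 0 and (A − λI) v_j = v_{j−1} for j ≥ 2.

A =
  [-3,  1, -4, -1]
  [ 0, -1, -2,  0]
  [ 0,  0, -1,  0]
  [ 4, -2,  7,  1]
A Jordan chain for λ = -1 of length 3:
v_1 = (-1, 0, 0, 2)ᵀ
v_2 = (-4, -2, 0, 7)ᵀ
v_3 = (0, 0, 1, 0)ᵀ

Let N = A − (-1)·I. We want v_3 with N^3 v_3 = 0 but N^2 v_3 ≠ 0; then v_{j-1} := N · v_j for j = 3, …, 2.

Pick v_3 = (0, 0, 1, 0)ᵀ.
Then v_2 = N · v_3 = (-4, -2, 0, 7)ᵀ.
Then v_1 = N · v_2 = (-1, 0, 0, 2)ᵀ.

Sanity check: (A − (-1)·I) v_1 = (0, 0, 0, 0)ᵀ = 0. ✓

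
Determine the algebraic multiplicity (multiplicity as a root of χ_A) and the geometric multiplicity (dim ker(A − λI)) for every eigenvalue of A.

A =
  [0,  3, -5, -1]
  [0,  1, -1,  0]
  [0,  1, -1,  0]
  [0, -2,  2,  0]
λ = 0: alg = 4, geom = 2

Step 1 — factor the characteristic polynomial to read off the algebraic multiplicities:
  χ_A(x) = x^4

Step 2 — compute geometric multiplicities via the rank-nullity identity g(λ) = n − rank(A − λI):
  rank(A − (0)·I) = 2, so dim ker(A − (0)·I) = n − 2 = 2

Summary:
  λ = 0: algebraic multiplicity = 4, geometric multiplicity = 2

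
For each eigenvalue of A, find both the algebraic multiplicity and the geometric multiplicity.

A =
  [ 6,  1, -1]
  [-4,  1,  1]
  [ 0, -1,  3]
λ = 2: alg = 1, geom = 1; λ = 4: alg = 2, geom = 1

Step 1 — factor the characteristic polynomial to read off the algebraic multiplicities:
  χ_A(x) = (x - 4)^2*(x - 2)

Step 2 — compute geometric multiplicities via the rank-nullity identity g(λ) = n − rank(A − λI):
  rank(A − (2)·I) = 2, so dim ker(A − (2)·I) = n − 2 = 1
  rank(A − (4)·I) = 2, so dim ker(A − (4)·I) = n − 2 = 1

Summary:
  λ = 2: algebraic multiplicity = 1, geometric multiplicity = 1
  λ = 4: algebraic multiplicity = 2, geometric multiplicity = 1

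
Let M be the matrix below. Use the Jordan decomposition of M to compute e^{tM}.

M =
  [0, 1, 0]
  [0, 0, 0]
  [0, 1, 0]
e^{tM} =
  [1, t, 0]
  [0, 1, 0]
  [0, t, 1]

Strategy: write M = P · J · P⁻¹ where J is a Jordan canonical form, so e^{tM} = P · e^{tJ} · P⁻¹, and e^{tJ} can be computed block-by-block.

M has Jordan form
J =
  [0, 1, 0]
  [0, 0, 0]
  [0, 0, 0]
(up to reordering of blocks).

Per-block formulas:
  For a 2×2 Jordan block J_2(0): exp(t · J_2(0)) = e^(0t)·(I + t·N), where N is the 2×2 nilpotent shift.
  For a 1×1 block at λ = 0: exp(t · [0]) = [e^(0t)].

After assembling e^{tJ} and conjugating by P, we get:

e^{tM} =
  [1, t, 0]
  [0, 1, 0]
  [0, t, 1]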